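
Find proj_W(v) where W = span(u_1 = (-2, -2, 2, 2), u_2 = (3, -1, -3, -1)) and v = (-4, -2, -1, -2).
proj_W(v) = (-9/11, -7/11, 9/11, 8/11)

Set up U = [u_1 | ... | u_2] ∈ R^(4×2). The projector onto W = col(U) is P = U (U^T U)^(-1) U^T.
Compute U^T U =
  [16, -12]
  [-12, 20],
and U^T v = (6, -5).
Solve U^T U · c = U^T v for the coefficients: c = (15/44, -1/22). The projection is proj_W(v) = U c.
Check: (v - proj_W(v)) · u_1 = 0  (should be 0).
Check: (v - proj_W(v)) · u_2 = 0  (should be 0).
Result: proj_W(v) = (-9/11, -7/11, 9/11, 8/11).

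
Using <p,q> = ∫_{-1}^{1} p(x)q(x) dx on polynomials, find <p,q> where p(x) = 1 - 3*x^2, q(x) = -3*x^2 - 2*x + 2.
<p,q> = 8/5

Expand the product: p(x)·q(x) = 9*x^4 + 6*x^3 - 9*x^2 - 2*x + 2.
∫_{-1}^{1} of each monomial x^k gives [2/(k+1) if k even, 0 if k odd]. Integrating term-by-term (or equivalently evaluating the antiderivative F(x) = 9*x^5/5 + 3*x^4/2 - 3*x^3 - x^2 + 2*x at the endpoints):
  F(1) − F(−1) = 13/10 − (-3/10) = 8/5.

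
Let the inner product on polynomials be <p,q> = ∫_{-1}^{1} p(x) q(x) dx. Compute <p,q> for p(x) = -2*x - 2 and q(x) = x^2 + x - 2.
<p,q> = 16/3

Expand the product: p(x)·q(x) = -2*x^3 - 4*x^2 + 2*x + 4.
∫_{-1}^{1} of each monomial x^k gives [2/(k+1) if k even, 0 if k odd]. Integrating term-by-term (or equivalently evaluating the antiderivative F(x) = -x^4/2 - 4*x^3/3 + x^2 + 4*x at the endpoints):
  F(1) − F(−1) = 19/6 − (-13/6) = 16/3.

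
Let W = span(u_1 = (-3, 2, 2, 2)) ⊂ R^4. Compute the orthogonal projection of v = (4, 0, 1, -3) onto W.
proj_W(v) = (16/7, -32/21, -32/21, -32/21)

Set up U = [u_1 | ... | u_1] ∈ R^(4×1). The projector onto W = col(U) is P = U (U^T U)^(-1) U^T.
Compute U^T U =
  [21],
and U^T v = (-16).
Solve U^T U · c = U^T v for the coefficients: c = (-16/21). The projection is proj_W(v) = U c.
Check: (v - proj_W(v)) · u_1 = 0  (should be 0).
Result: proj_W(v) = (16/7, -32/21, -32/21, -32/21).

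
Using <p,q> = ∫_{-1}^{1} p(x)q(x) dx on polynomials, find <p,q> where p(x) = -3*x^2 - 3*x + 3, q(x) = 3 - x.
<p,q> = 14

Expand the product: p(x)·q(x) = 3*x^3 - 6*x^2 - 12*x + 9.
∫_{-1}^{1} of each monomial x^k gives [2/(k+1) if k even, 0 if k odd]. Integrating term-by-term (or equivalently evaluating the antiderivative F(x) = 3*x^4/4 - 2*x^3 - 6*x^2 + 9*x at the endpoints):
  F(1) − F(−1) = 7/4 − (-49/4) = 14.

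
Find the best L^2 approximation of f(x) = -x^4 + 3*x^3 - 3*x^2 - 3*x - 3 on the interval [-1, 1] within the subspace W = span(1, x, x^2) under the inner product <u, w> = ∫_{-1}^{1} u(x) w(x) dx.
g(x) = -27*x^2/7 - 6*x/5 - 102/35

The best approximation g ∈ W is the orthogonal projection of f onto W. Writing g = a_0 + a_1 x + a_2 x^2, the coefficients solve the normal equations G · a = b where
  G_{ij} = <φ_i, φ_j> and b_i = <f, φ_i>, with φ_0 = 1, φ_1 = x, φ_2 = x^2.
G =
  [2, 0, 2/3]
  [0, 2/3, 0]
  [2/3, 0, 2/5],
b = (-42/5, -4/5, -122/35).
Solving gives a_0 = -102/35, a_1 = -6/5, a_2 = -27/7, so
  g(x) = -27*x^2/7 - 6*x/5 - 102/35.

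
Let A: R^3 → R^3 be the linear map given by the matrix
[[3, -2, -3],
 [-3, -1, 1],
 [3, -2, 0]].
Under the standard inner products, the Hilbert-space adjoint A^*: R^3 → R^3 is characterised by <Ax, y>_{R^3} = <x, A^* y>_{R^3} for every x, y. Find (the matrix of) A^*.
A^* = A^T =
[[3, -3, 3],
 [-2, -1, -2],
 [-3, 1, 0]]

For real matrices with standard dot products, the defining identity <Ax, y> = <x, A^* y> gives (Ax)^T y = x^T (A^*) y, i.e. x^T A^T y = x^T (A^*) y. Since this holds for all x, y, we must have A^* = A^T. Therefore
A^* =
[[3, -3, 3],
 [-2, -1, -2],
 [-3, 1, 0]].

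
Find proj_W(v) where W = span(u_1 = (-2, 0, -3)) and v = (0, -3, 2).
proj_W(v) = (12/13, 0, 18/13)

Set up U = [u_1 | ... | u_1] ∈ R^(3×1). The projector onto W = col(U) is P = U (U^T U)^(-1) U^T.
Compute U^T U =
  [13],
and U^T v = (-6).
Solve U^T U · c = U^T v for the coefficients: c = (-6/13). The projection is proj_W(v) = U c.
Check: (v - proj_W(v)) · u_1 = 0  (should be 0).
Result: proj_W(v) = (12/13, 0, 18/13).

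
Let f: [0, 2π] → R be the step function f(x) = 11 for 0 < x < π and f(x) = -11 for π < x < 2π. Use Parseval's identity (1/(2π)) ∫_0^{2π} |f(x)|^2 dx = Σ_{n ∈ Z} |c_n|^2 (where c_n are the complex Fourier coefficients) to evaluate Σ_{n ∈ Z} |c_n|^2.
Σ |c_n|^2 = 121

Parseval equates the L^2 energy of f (normalised by 1/(2π)) with the ℓ^2 sum of its Fourier coefficients: (1/(2π)) ∫_0^{2π} |f|^2 = Σ |c_n|^2.
Compute the left side: (1/(2π)) [∫_0^π 11^2 dx + ∫_π^{2π} (-11)^2 dx] = (1/(2π)) · (121π + 121π) = (121 + 121)/2 = 121.
So Σ_{n ∈ Z} |c_n|^2 = 121.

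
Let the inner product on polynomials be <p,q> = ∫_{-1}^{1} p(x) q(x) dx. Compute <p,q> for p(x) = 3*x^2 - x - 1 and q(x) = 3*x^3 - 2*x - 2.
<p,q> = 2/15

Expand the product: p(x)·q(x) = 9*x^5 - 3*x^4 - 9*x^3 - 4*x^2 + 4*x + 2.
∫_{-1}^{1} of each monomial x^k gives [2/(k+1) if k even, 0 if k odd]. Integrating term-by-term (or equivalently evaluating the antiderivative F(x) = 3*x^6/2 - 3*x^5/5 - 9*x^4/4 - 4*x^3/3 + 2*x^2 + 2*x at the endpoints):
  F(1) − F(−1) = 79/60 − (71/60) = 2/15.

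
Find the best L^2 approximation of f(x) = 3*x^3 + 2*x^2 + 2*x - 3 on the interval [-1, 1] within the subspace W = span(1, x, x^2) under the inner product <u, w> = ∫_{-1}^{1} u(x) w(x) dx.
g(x) = 2*x^2 + 19*x/5 - 3

The best approximation g ∈ W is the orthogonal projection of f onto W. Writing g = a_0 + a_1 x + a_2 x^2, the coefficients solve the normal equations G · a = b where
  G_{ij} = <φ_i, φ_j> and b_i = <f, φ_i>, with φ_0 = 1, φ_1 = x, φ_2 = x^2.
G =
  [2, 0, 2/3]
  [0, 2/3, 0]
  [2/3, 0, 2/5],
b = (-14/3, 38/15, -6/5).
Solving gives a_0 = -3, a_1 = 19/5, a_2 = 2, so
  g(x) = 2*x^2 + 19*x/5 - 3.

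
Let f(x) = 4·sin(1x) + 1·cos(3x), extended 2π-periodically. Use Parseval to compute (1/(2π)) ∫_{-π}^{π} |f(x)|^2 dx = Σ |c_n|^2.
Σ |c_n|^2 = 17/2

Expand |f|^2 and use orthogonality of {sin(nx), cos(mx)} on [-π, π]:
  ∫_{-π}^{π} sin(nx)^2 dx = π, ∫ cos(mx)^2 dx = π, and cross terms integrate to 0.
So ∫_{-π}^{π} f(x)^2 dx = 4^2 · π + 1^2 · π = (16 + 1)π.
Divide by 2π: (16 + 1)/2 = 17/2.
By Parseval, this equals Σ |c_n|^2.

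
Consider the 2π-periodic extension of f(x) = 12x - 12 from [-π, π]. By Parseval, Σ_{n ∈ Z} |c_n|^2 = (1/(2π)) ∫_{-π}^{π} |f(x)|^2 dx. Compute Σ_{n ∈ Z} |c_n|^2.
Σ |c_n|^2 = 48π^2 + 144

Expand and integrate term by term over [-π, π]:
  ∫ (12x)^2 dx = 144·(2π^3/3); ∫ 2·12·(-12)·x dx = 0 (odd integrand); ∫ (-12)^2 dx = 144·2π.
So (1/(2π)) ∫_{-π}^{π} (12x - 12)^2 dx = 144π^2/3 + 144 = 48π^2 + 144.
Parseval ⇒ Σ |c_n|^2 = 48π^2 + 144.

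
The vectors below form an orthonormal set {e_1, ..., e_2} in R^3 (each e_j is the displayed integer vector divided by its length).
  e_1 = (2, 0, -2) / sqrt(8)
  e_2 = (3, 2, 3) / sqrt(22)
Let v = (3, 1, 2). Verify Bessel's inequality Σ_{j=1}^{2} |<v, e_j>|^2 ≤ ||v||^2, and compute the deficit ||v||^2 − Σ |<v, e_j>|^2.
Σ |<v, e_j>|^2 = 150/11; ||v||^2 = 14; deficit = 4/11

Write each e_j = u_j / sqrt(<u_j, u_j>) where u_j is the displayed integer vector. Then <v, e_j> = <v, u_j> / sqrt(<u_j, u_j>), so |<v, e_j>|^2 = <v, u_j>^2 / <u_j, u_j>.
Coefficients: <v, e_1> = 2/sqrt(8), <v, e_2> = 17/sqrt(22).
Square and sum: Σ |<v, e_j>|^2 = 150/11.
Compute ||v||^2 = v·v = 14.
Deficit = 14 − 150/11 = 4/11 ≥ 0, confirming Bessel's inequality. (The deficit equals ||v − Σ <v,e_j> e_j||^2, the squared distance from v to span{e_j}.)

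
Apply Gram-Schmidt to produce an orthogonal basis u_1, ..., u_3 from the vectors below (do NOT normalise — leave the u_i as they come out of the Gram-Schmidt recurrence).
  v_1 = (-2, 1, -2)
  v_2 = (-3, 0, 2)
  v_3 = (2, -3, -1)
Orthogonal basis:
  u_1 = (-2, 1, -2)
  u_2 = (-23/9, -2/9, 22/9)
  u_3 = (-58/113, -290/113, -87/113)

Apply the Gram-Schmidt recurrence
  u_1 = v_1
  u_i = v_i − Σ_{j<i} ((v_i · u_j) / (u_j · u_j)) · u_j.

Step by step this gives:
  u_1 = (-2, 1, -2)
  u_2 = (-23/9, -2/9, 22/9)
  u_3 = (-58/113, -290/113, -87/113)

Orthogonality check:
  u_2 · u_1 = 0 (should be 0)
  u_3 · u_1 = 0 (should be 0)
  u_3 · u_2 = 0 (should be 0)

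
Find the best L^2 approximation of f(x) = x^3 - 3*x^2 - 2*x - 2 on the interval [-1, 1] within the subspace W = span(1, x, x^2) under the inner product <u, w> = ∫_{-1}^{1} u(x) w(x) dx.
g(x) = -3*x^2 - 7*x/5 - 2

The best approximation g ∈ W is the orthogonal projection of f onto W. Writing g = a_0 + a_1 x + a_2 x^2, the coefficients solve the normal equations G · a = b where
  G_{ij} = <φ_i, φ_j> and b_i = <f, φ_i>, with φ_0 = 1, φ_1 = x, φ_2 = x^2.
G =
  [2, 0, 2/3]
  [0, 2/3, 0]
  [2/3, 0, 2/5],
b = (-6, -14/15, -38/15).
Solving gives a_0 = -2, a_1 = -7/5, a_2 = -3, so
  g(x) = -3*x^2 - 7*x/5 - 2.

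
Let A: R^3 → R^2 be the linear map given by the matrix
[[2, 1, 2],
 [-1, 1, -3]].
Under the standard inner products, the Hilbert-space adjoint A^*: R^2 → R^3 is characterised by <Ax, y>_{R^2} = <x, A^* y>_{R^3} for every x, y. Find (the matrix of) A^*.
A^* = A^T =
[[2, -1],
 [1, 1],
 [2, -3]]

For real matrices with standard dot products, the defining identity <Ax, y> = <x, A^* y> gives (Ax)^T y = x^T (A^*) y, i.e. x^T A^T y = x^T (A^*) y. Since this holds for all x, y, we must have A^* = A^T. Therefore
A^* =
[[2, -1],
 [1, 1],
 [2, -3]].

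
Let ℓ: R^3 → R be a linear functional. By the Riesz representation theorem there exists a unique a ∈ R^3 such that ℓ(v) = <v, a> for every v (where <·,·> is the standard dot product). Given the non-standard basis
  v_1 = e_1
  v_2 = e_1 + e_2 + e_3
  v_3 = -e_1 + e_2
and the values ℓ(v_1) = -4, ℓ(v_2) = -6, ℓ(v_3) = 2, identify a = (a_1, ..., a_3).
a = (-4, -2, 0)

Write a = (a_1, ..., a_3) in the standard basis. For each basis vector v_i, ℓ(v_i) = <v_i, a> is a linear equation in the a_j's. Collect the n equations into a matrix system V a = ℓ, where row i of V is v_i (expressed in the standard basis). Since V is invertible (lower-triangular with 1s on the diagonal, up to permutation), solve by back-substitution:
  V =
[[1, 0, 0],
 [1, 1, 1],
 [-1, 1, 0]]
  V a = (-4, -6, 2)
Solving gives a = (-4, -2, 0).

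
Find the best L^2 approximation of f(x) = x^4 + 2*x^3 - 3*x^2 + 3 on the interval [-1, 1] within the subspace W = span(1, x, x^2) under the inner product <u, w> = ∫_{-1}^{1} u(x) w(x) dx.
g(x) = -15*x^2/7 + 6*x/5 + 102/35

The best approximation g ∈ W is the orthogonal projection of f onto W. Writing g = a_0 + a_1 x + a_2 x^2, the coefficients solve the normal equations G · a = b where
  G_{ij} = <φ_i, φ_j> and b_i = <f, φ_i>, with φ_0 = 1, φ_1 = x, φ_2 = x^2.
G =
  [2, 0, 2/3]
  [0, 2/3, 0]
  [2/3, 0, 2/5],
b = (22/5, 4/5, 38/35).
Solving gives a_0 = 102/35, a_1 = 6/5, a_2 = -15/7, so
  g(x) = -15*x^2/7 + 6*x/5 + 102/35.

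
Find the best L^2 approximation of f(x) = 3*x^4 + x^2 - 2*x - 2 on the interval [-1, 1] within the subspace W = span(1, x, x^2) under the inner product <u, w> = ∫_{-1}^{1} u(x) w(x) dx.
g(x) = 25*x^2/7 - 2*x - 79/35

The best approximation g ∈ W is the orthogonal projection of f onto W. Writing g = a_0 + a_1 x + a_2 x^2, the coefficients solve the normal equations G · a = b where
  G_{ij} = <φ_i, φ_j> and b_i = <f, φ_i>, with φ_0 = 1, φ_1 = x, φ_2 = x^2.
G =
  [2, 0, 2/3]
  [0, 2/3, 0]
  [2/3, 0, 2/5],
b = (-32/15, -4/3, -8/105).
Solving gives a_0 = -79/35, a_1 = -2, a_2 = 25/7, so
  g(x) = 25*x^2/7 - 2*x - 79/35.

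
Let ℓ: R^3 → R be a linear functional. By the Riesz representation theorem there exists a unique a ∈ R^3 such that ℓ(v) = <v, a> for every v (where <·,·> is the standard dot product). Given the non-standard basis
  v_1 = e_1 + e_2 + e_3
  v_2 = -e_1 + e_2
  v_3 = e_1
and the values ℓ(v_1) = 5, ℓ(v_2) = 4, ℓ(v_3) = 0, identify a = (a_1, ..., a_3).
a = (0, 4, 1)

Write a = (a_1, ..., a_3) in the standard basis. For each basis vector v_i, ℓ(v_i) = <v_i, a> is a linear equation in the a_j's. Collect the n equations into a matrix system V a = ℓ, where row i of V is v_i (expressed in the standard basis). Since V is invertible (lower-triangular with 1s on the diagonal, up to permutation), solve by back-substitution:
  V =
[[1, 1, 1],
 [-1, 1, 0],
 [1, 0, 0]]
  V a = (5, 4, 0)
Solving gives a = (0, 4, 1).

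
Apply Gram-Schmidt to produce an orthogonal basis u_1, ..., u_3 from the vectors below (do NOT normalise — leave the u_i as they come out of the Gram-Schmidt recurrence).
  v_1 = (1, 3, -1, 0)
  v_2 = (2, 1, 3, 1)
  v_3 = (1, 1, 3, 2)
Orthogonal basis:
  u_1 = (1, 3, -1, 0)
  u_2 = (20/11, 5/11, 35/11, 1)
  u_3 = (-130/161, 48/161, 2/23, 170/161)

Apply the Gram-Schmidt recurrence
  u_1 = v_1
  u_i = v_i − Σ_{j<i} ((v_i · u_j) / (u_j · u_j)) · u_j.

Step by step this gives:
  u_1 = (1, 3, -1, 0)
  u_2 = (20/11, 5/11, 35/11, 1)
  u_3 = (-130/161, 48/161, 2/23, 170/161)

Orthogonality check:
  u_2 · u_1 = 0 (should be 0)
  u_3 · u_1 = 0 (should be 0)
  u_3 · u_2 = 0 (should be 0)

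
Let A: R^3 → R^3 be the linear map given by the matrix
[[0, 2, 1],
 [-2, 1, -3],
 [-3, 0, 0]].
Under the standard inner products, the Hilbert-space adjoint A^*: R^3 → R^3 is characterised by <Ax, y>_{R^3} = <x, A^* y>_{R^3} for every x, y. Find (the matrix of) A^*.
A^* = A^T =
[[0, -2, -3],
 [2, 1, 0],
 [1, -3, 0]]

For real matrices with standard dot products, the defining identity <Ax, y> = <x, A^* y> gives (Ax)^T y = x^T (A^*) y, i.e. x^T A^T y = x^T (A^*) y. Since this holds for all x, y, we must have A^* = A^T. Therefore
A^* =
[[0, -2, -3],
 [2, 1, 0],
 [1, -3, 0]].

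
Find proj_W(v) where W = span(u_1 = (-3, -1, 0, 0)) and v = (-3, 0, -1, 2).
proj_W(v) = (-27/10, -9/10, 0, 0)

Set up U = [u_1 | ... | u_1] ∈ R^(4×1). The projector onto W = col(U) is P = U (U^T U)^(-1) U^T.
Compute U^T U =
  [10],
and U^T v = (9).
Solve U^T U · c = U^T v for the coefficients: c = (9/10). The projection is proj_W(v) = U c.
Check: (v - proj_W(v)) · u_1 = 0  (should be 0).
Result: proj_W(v) = (-27/10, -9/10, 0, 0).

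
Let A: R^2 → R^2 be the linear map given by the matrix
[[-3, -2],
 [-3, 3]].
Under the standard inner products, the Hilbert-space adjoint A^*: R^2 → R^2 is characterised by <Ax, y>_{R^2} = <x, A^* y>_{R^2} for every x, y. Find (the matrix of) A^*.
A^* = A^T =
[[-3, -3],
 [-2, 3]]

For real matrices with standard dot products, the defining identity <Ax, y> = <x, A^* y> gives (Ax)^T y = x^T (A^*) y, i.e. x^T A^T y = x^T (A^*) y. Since this holds for all x, y, we must have A^* = A^T. Therefore
A^* =
[[-3, -3],
 [-2, 3]].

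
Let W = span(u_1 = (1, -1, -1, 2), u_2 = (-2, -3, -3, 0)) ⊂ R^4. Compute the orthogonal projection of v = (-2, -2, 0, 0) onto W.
proj_W(v) = (-30/23, -85/69, -85/69, -40/69)

Set up U = [u_1 | ... | u_2] ∈ R^(4×2). The projector onto W = col(U) is P = U (U^T U)^(-1) U^T.
Compute U^T U =
  [7, 4]
  [4, 22],
and U^T v = (0, 10).
Solve U^T U · c = U^T v for the coefficients: c = (-20/69, 35/69). The projection is proj_W(v) = U c.
Check: (v - proj_W(v)) · u_1 = 0  (should be 0).
Check: (v - proj_W(v)) · u_2 = 0  (should be 0).
Result: proj_W(v) = (-30/23, -85/69, -85/69, -40/69).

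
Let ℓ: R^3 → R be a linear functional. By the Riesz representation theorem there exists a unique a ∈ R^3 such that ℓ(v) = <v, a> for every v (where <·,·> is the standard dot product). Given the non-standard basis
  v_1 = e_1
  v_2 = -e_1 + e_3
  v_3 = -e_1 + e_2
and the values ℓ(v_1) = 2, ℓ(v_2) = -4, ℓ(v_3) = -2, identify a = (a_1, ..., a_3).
a = (2, 0, -2)

Write a = (a_1, ..., a_3) in the standard basis. For each basis vector v_i, ℓ(v_i) = <v_i, a> is a linear equation in the a_j's. Collect the n equations into a matrix system V a = ℓ, where row i of V is v_i (expressed in the standard basis). Since V is invertible (lower-triangular with 1s on the diagonal, up to permutation), solve by back-substitution:
  V =
[[1, 0, 0],
 [-1, 0, 1],
 [-1, 1, 0]]
  V a = (2, -4, -2)
Solving gives a = (2, 0, -2).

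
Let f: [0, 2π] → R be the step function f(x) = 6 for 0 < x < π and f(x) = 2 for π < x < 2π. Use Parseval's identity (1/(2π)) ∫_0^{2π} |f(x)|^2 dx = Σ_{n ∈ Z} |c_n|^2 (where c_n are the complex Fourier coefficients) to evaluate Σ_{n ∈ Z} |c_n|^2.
Σ |c_n|^2 = 20

Parseval equates the L^2 energy of f (normalised by 1/(2π)) with the ℓ^2 sum of its Fourier coefficients: (1/(2π)) ∫_0^{2π} |f|^2 = Σ |c_n|^2.
Compute the left side: (1/(2π)) [∫_0^π 6^2 dx + ∫_π^{2π} 2^2 dx] = (1/(2π)) · (36π + 4π) = (36 + 4)/2 = 20.
So Σ_{n ∈ Z} |c_n|^2 = 20.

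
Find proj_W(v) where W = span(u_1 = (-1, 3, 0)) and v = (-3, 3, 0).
proj_W(v) = (-6/5, 18/5, 0)

Set up U = [u_1 | ... | u_1] ∈ R^(3×1). The projector onto W = col(U) is P = U (U^T U)^(-1) U^T.
Compute U^T U =
  [10],
and U^T v = (12).
Solve U^T U · c = U^T v for the coefficients: c = (6/5). The projection is proj_W(v) = U c.
Check: (v - proj_W(v)) · u_1 = 0  (should be 0).
Result: proj_W(v) = (-6/5, 18/5, 0).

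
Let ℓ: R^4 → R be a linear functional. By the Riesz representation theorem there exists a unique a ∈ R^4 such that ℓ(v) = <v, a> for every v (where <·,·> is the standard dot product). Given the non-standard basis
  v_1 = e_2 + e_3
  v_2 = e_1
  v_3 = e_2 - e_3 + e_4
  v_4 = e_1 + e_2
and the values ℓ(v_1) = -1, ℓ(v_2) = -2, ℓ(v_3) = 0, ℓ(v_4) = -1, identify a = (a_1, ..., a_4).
a = (-2, 1, -2, -3)

Write a = (a_1, ..., a_4) in the standard basis. For each basis vector v_i, ℓ(v_i) = <v_i, a> is a linear equation in the a_j's. Collect the n equations into a matrix system V a = ℓ, where row i of V is v_i (expressed in the standard basis). Since V is invertible (lower-triangular with 1s on the diagonal, up to permutation), solve by back-substitution:
  V =
[[0, 1, 1, 0],
 [1, 0, 0, 0],
 [0, 1, -1, 1],
 [1, 1, 0, 0]]
  V a = (-1, -2, 0, -1)
Solving gives a = (-2, 1, -2, -3).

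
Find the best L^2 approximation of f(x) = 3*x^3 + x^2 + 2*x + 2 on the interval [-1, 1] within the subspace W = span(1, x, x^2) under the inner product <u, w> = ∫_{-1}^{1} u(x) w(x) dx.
g(x) = x^2 + 19*x/5 + 2

The best approximation g ∈ W is the orthogonal projection of f onto W. Writing g = a_0 + a_1 x + a_2 x^2, the coefficients solve the normal equations G · a = b where
  G_{ij} = <φ_i, φ_j> and b_i = <f, φ_i>, with φ_0 = 1, φ_1 = x, φ_2 = x^2.
G =
  [2, 0, 2/3]
  [0, 2/3, 0]
  [2/3, 0, 2/5],
b = (14/3, 38/15, 26/15).
Solving gives a_0 = 2, a_1 = 19/5, a_2 = 1, so
  g(x) = x^2 + 19*x/5 + 2.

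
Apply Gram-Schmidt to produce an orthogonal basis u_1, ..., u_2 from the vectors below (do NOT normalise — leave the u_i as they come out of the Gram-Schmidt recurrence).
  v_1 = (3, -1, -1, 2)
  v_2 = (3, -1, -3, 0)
Orthogonal basis:
  u_1 = (3, -1, -1, 2)
  u_2 = (2/5, -2/15, -32/15, -26/15)

Apply the Gram-Schmidt recurrence
  u_1 = v_1
  u_i = v_i − Σ_{j<i} ((v_i · u_j) / (u_j · u_j)) · u_j.

Step by step this gives:
  u_1 = (3, -1, -1, 2)
  u_2 = (2/5, -2/15, -32/15, -26/15)

Orthogonality check:
  u_2 · u_1 = 0 (should be 0)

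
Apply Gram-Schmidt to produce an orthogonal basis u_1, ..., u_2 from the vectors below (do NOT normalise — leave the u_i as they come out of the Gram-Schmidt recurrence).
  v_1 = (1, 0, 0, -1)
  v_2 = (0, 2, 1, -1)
Orthogonal basis:
  u_1 = (1, 0, 0, -1)
  u_2 = (-1/2, 2, 1, -1/2)

Apply the Gram-Schmidt recurrence
  u_1 = v_1
  u_i = v_i − Σ_{j<i} ((v_i · u_j) / (u_j · u_j)) · u_j.

Step by step this gives:
  u_1 = (1, 0, 0, -1)
  u_2 = (-1/2, 2, 1, -1/2)

Orthogonality check:
  u_2 · u_1 = 0 (should be 0)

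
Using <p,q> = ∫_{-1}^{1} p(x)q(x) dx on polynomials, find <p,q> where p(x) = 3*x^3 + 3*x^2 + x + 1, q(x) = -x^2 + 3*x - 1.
<p,q> = -4/15

Expand the product: p(x)·q(x) = -3*x^5 + 6*x^4 + 5*x^3 - x^2 + 2*x - 1.
∫_{-1}^{1} of each monomial x^k gives [2/(k+1) if k even, 0 if k odd]. Integrating term-by-term (or equivalently evaluating the antiderivative F(x) = -x^6/2 + 6*x^5/5 + 5*x^4/4 - x^3/3 + x^2 - x at the endpoints):
  F(1) − F(−1) = 97/60 − (113/60) = -4/15.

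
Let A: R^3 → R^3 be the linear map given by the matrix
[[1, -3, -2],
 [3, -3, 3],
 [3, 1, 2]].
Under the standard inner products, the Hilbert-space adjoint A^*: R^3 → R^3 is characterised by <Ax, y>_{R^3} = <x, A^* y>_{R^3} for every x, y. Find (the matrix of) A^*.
A^* = A^T =
[[1, 3, 3],
 [-3, -3, 1],
 [-2, 3, 2]]

For real matrices with standard dot products, the defining identity <Ax, y> = <x, A^* y> gives (Ax)^T y = x^T (A^*) y, i.e. x^T A^T y = x^T (A^*) y. Since this holds for all x, y, we must have A^* = A^T. Therefore
A^* =
[[1, 3, 3],
 [-3, -3, 1],
 [-2, 3, 2]].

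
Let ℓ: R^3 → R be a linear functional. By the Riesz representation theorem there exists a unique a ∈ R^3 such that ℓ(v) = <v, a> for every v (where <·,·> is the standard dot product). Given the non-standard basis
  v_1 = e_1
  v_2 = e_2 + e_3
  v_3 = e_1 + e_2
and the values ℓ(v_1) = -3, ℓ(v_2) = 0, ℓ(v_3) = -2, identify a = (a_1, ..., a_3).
a = (-3, 1, -1)

Write a = (a_1, ..., a_3) in the standard basis. For each basis vector v_i, ℓ(v_i) = <v_i, a> is a linear equation in the a_j's. Collect the n equations into a matrix system V a = ℓ, where row i of V is v_i (expressed in the standard basis). Since V is invertible (lower-triangular with 1s on the diagonal, up to permutation), solve by back-substitution:
  V =
[[1, 0, 0],
 [0, 1, 1],
 [1, 1, 0]]
  V a = (-3, 0, -2)
Solving gives a = (-3, 1, -1).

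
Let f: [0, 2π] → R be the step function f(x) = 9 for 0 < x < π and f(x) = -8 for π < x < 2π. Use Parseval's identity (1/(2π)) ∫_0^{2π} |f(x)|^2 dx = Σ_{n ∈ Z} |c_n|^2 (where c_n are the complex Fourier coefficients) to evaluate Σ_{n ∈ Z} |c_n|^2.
Σ |c_n|^2 = 145/2

Parseval equates the L^2 energy of f (normalised by 1/(2π)) with the ℓ^2 sum of its Fourier coefficients: (1/(2π)) ∫_0^{2π} |f|^2 = Σ |c_n|^2.
Compute the left side: (1/(2π)) [∫_0^π 9^2 dx + ∫_π^{2π} (-8)^2 dx] = (1/(2π)) · (81π + 64π) = (81 + 64)/2 = 145/2.
So Σ_{n ∈ Z} |c_n|^2 = 145/2.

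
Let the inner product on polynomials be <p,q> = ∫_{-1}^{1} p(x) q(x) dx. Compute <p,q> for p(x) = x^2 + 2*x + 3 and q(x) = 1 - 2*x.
<p,q> = 4

Expand the product: p(x)·q(x) = -2*x^3 - 3*x^2 - 4*x + 3.
∫_{-1}^{1} of each monomial x^k gives [2/(k+1) if k even, 0 if k odd]. Integrating term-by-term (or equivalently evaluating the antiderivative F(x) = -x^4/2 - x^3 - 2*x^2 + 3*x at the endpoints):
  F(1) − F(−1) = -1/2 − (-9/2) = 4.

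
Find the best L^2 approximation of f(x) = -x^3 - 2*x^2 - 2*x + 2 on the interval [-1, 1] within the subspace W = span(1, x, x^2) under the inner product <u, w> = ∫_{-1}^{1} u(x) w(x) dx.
g(x) = -2*x^2 - 13*x/5 + 2

The best approximation g ∈ W is the orthogonal projection of f onto W. Writing g = a_0 + a_1 x + a_2 x^2, the coefficients solve the normal equations G · a = b where
  G_{ij} = <φ_i, φ_j> and b_i = <f, φ_i>, with φ_0 = 1, φ_1 = x, φ_2 = x^2.
G =
  [2, 0, 2/3]
  [0, 2/3, 0]
  [2/3, 0, 2/5],
b = (8/3, -26/15, 8/15).
Solving gives a_0 = 2, a_1 = -13/5, a_2 = -2, so
  g(x) = -2*x^2 - 13*x/5 + 2.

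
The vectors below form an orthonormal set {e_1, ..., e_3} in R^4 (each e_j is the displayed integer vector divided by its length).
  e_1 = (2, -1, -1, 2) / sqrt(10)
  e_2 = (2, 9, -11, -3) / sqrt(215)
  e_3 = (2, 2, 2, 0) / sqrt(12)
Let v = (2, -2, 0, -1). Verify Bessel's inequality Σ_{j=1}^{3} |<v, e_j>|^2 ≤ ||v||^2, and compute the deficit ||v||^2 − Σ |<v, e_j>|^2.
Σ |<v, e_j>|^2 = 93/43; ||v||^2 = 9; deficit = 294/43

Write each e_j = u_j / sqrt(<u_j, u_j>) where u_j is the displayed integer vector. Then <v, e_j> = <v, u_j> / sqrt(<u_j, u_j>), so |<v, e_j>|^2 = <v, u_j>^2 / <u_j, u_j>.
Coefficients: <v, e_1> = 4/sqrt(10), <v, e_2> = -11/sqrt(215), <v, e_3> = 0/sqrt(12).
Square and sum: Σ |<v, e_j>|^2 = 93/43.
Compute ||v||^2 = v·v = 9.
Deficit = 9 − 93/43 = 294/43 ≥ 0, confirming Bessel's inequality. (The deficit equals ||v − Σ <v,e_j> e_j||^2, the squared distance from v to span{e_j}.)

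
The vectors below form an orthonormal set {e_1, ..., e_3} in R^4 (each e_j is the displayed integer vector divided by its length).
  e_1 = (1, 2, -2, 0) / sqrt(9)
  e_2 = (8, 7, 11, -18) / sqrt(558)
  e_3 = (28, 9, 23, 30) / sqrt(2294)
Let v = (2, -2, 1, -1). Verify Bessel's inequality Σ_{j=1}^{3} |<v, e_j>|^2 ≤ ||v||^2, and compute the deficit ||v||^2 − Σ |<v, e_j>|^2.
Σ |<v, e_j>|^2 = 145/37; ||v||^2 = 10; deficit = 225/37

Write each e_j = u_j / sqrt(<u_j, u_j>) where u_j is the displayed integer vector. Then <v, e_j> = <v, u_j> / sqrt(<u_j, u_j>), so |<v, e_j>|^2 = <v, u_j>^2 / <u_j, u_j>.
Coefficients: <v, e_1> = -4/sqrt(9), <v, e_2> = 31/sqrt(558), <v, e_3> = 31/sqrt(2294).
Square and sum: Σ |<v, e_j>|^2 = 145/37.
Compute ||v||^2 = v·v = 10.
Deficit = 10 − 145/37 = 225/37 ≥ 0, confirming Bessel's inequality. (The deficit equals ||v − Σ <v,e_j> e_j||^2, the squared distance from v to span{e_j}.)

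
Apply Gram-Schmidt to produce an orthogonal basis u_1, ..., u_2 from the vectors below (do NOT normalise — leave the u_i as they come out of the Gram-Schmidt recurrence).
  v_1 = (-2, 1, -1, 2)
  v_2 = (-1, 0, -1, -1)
Orthogonal basis:
  u_1 = (-2, 1, -1, 2)
  u_2 = (-4/5, -1/10, -9/10, -6/5)

Apply the Gram-Schmidt recurrence
  u_1 = v_1
  u_i = v_i − Σ_{j<i} ((v_i · u_j) / (u_j · u_j)) · u_j.

Step by step this gives:
  u_1 = (-2, 1, -1, 2)
  u_2 = (-4/5, -1/10, -9/10, -6/5)

Orthogonality check:
  u_2 · u_1 = 0 (should be 0)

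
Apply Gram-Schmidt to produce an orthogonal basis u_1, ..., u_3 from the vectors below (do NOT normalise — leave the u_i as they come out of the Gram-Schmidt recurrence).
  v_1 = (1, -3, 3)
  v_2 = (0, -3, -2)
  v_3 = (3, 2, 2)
Orthogonal basis:
  u_1 = (1, -3, 3)
  u_2 = (-3/19, -48/19, -47/19)
  u_3 = (645/238, 43/119, -129/238)

Apply the Gram-Schmidt recurrence
  u_1 = v_1
  u_i = v_i − Σ_{j<i} ((v_i · u_j) / (u_j · u_j)) · u_j.

Step by step this gives:
  u_1 = (1, -3, 3)
  u_2 = (-3/19, -48/19, -47/19)
  u_3 = (645/238, 43/119, -129/238)

Orthogonality check:
  u_2 · u_1 = 0 (should be 0)
  u_3 · u_1 = 0 (should be 0)
  u_3 · u_2 = 0 (should be 0)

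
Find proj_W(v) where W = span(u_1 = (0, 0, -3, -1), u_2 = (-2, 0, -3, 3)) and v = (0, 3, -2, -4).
proj_W(v) = (30/23, 0, -51/23, -77/23)

Set up U = [u_1 | ... | u_2] ∈ R^(4×2). The projector onto W = col(U) is P = U (U^T U)^(-1) U^T.
Compute U^T U =
  [10, 6]
  [6, 22],
and U^T v = (10, -6).
Solve U^T U · c = U^T v for the coefficients: c = (32/23, -15/23). The projection is proj_W(v) = U c.
Check: (v - proj_W(v)) · u_1 = 0  (should be 0).
Check: (v - proj_W(v)) · u_2 = 0  (should be 0).
Result: proj_W(v) = (30/23, 0, -51/23, -77/23).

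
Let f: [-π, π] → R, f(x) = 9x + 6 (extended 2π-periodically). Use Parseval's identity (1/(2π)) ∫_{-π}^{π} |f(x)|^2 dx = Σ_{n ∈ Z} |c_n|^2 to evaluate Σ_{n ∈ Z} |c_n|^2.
Σ |c_n|^2 = 27π^2 + 36

Expand and integrate term by term over [-π, π]:
  ∫ (9x)^2 dx = 81·(2π^3/3); ∫ 2·9·(6)·x dx = 0 (odd integrand); ∫ 6^2 dx = 36·2π.
So (1/(2π)) ∫_{-π}^{π} (9x + 6)^2 dx = 81π^2/3 + 36 = 27π^2 + 36.
Parseval ⇒ Σ |c_n|^2 = 27π^2 + 36.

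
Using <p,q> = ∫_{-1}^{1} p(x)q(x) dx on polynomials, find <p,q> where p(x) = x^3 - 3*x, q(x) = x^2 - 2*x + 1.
<p,q> = 16/5

Expand the product: p(x)·q(x) = x^5 - 2*x^4 - 2*x^3 + 6*x^2 - 3*x.
∫_{-1}^{1} of each monomial x^k gives [2/(k+1) if k even, 0 if k odd]. Integrating term-by-term (or equivalently evaluating the antiderivative F(x) = x^6/6 - 2*x^5/5 - x^4/2 + 2*x^3 - 3*x^2/2 at the endpoints):
  F(1) − F(−1) = -7/30 − (-103/30) = 16/5.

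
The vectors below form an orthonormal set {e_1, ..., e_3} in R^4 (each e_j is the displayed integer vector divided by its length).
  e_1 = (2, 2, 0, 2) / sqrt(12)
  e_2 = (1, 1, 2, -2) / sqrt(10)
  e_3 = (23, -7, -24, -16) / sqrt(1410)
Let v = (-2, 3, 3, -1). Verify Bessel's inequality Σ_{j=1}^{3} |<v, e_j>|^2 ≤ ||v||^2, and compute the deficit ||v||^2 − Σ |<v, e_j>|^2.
Σ |<v, e_j>|^2 = 885/47; ||v||^2 = 23; deficit = 196/47

Write each e_j = u_j / sqrt(<u_j, u_j>) where u_j is the displayed integer vector. Then <v, e_j> = <v, u_j> / sqrt(<u_j, u_j>), so |<v, e_j>|^2 = <v, u_j>^2 / <u_j, u_j>.
Coefficients: <v, e_1> = 0/sqrt(12), <v, e_2> = 9/sqrt(10), <v, e_3> = -123/sqrt(1410).
Square and sum: Σ |<v, e_j>|^2 = 885/47.
Compute ||v||^2 = v·v = 23.
Deficit = 23 − 885/47 = 196/47 ≥ 0, confirming Bessel's inequality. (The deficit equals ||v − Σ <v,e_j> e_j||^2, the squared distance from v to span{e_j}.)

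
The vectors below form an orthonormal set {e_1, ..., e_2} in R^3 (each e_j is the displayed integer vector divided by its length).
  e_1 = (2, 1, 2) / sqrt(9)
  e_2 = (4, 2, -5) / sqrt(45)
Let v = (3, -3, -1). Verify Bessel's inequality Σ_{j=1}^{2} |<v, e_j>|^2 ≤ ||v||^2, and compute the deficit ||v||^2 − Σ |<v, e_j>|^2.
Σ |<v, e_j>|^2 = 14/5; ||v||^2 = 19; deficit = 81/5

Write each e_j = u_j / sqrt(<u_j, u_j>) where u_j is the displayed integer vector. Then <v, e_j> = <v, u_j> / sqrt(<u_j, u_j>), so |<v, e_j>|^2 = <v, u_j>^2 / <u_j, u_j>.
Coefficients: <v, e_1> = 1/sqrt(9), <v, e_2> = 11/sqrt(45).
Square and sum: Σ |<v, e_j>|^2 = 14/5.
Compute ||v||^2 = v·v = 19.
Deficit = 19 − 14/5 = 81/5 ≥ 0, confirming Bessel's inequality. (The deficit equals ||v − Σ <v,e_j> e_j||^2, the squared distance from v to span{e_j}.)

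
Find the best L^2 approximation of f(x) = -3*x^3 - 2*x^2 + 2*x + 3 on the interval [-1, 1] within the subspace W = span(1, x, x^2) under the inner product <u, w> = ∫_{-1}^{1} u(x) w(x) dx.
g(x) = -2*x^2 + x/5 + 3

The best approximation g ∈ W is the orthogonal projection of f onto W. Writing g = a_0 + a_1 x + a_2 x^2, the coefficients solve the normal equations G · a = b where
  G_{ij} = <φ_i, φ_j> and b_i = <f, φ_i>, with φ_0 = 1, φ_1 = x, φ_2 = x^2.
G =
  [2, 0, 2/3]
  [0, 2/3, 0]
  [2/3, 0, 2/5],
b = (14/3, 2/15, 6/5).
Solving gives a_0 = 3, a_1 = 1/5, a_2 = -2, so
  g(x) = -2*x^2 + x/5 + 3.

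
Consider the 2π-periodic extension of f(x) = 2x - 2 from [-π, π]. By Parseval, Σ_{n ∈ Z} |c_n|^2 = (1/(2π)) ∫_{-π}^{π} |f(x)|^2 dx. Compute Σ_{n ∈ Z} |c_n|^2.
Σ |c_n|^2 = 4π^2/3 + 4

Expand and integrate term by term over [-π, π]:
  ∫ (2x)^2 dx = 4·(2π^3/3); ∫ 2·2·(-2)·x dx = 0 (odd integrand); ∫ (-2)^2 dx = 4·2π.
So (1/(2π)) ∫_{-π}^{π} (2x - 2)^2 dx = 4π^2/3 + 4 = 4π^2/3 + 4.
Parseval ⇒ Σ |c_n|^2 = 4π^2/3 + 4.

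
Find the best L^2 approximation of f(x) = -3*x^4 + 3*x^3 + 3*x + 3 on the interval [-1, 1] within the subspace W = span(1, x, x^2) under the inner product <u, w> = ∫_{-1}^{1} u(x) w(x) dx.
g(x) = -18*x^2/7 + 24*x/5 + 114/35

The best approximation g ∈ W is the orthogonal projection of f onto W. Writing g = a_0 + a_1 x + a_2 x^2, the coefficients solve the normal equations G · a = b where
  G_{ij} = <φ_i, φ_j> and b_i = <f, φ_i>, with φ_0 = 1, φ_1 = x, φ_2 = x^2.
G =
  [2, 0, 2/3]
  [0, 2/3, 0]
  [2/3, 0, 2/5],
b = (24/5, 16/5, 8/7).
Solving gives a_0 = 114/35, a_1 = 24/5, a_2 = -18/7, so
  g(x) = -18*x^2/7 + 24*x/5 + 114/35.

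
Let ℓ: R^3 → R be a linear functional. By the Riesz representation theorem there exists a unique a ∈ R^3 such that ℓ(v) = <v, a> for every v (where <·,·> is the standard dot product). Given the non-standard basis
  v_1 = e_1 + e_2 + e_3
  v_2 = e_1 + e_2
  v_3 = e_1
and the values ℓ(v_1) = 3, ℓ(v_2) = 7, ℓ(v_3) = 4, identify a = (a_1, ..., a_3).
a = (4, 3, -4)

Write a = (a_1, ..., a_3) in the standard basis. For each basis vector v_i, ℓ(v_i) = <v_i, a> is a linear equation in the a_j's. Collect the n equations into a matrix system V a = ℓ, where row i of V is v_i (expressed in the standard basis). Since V is invertible (lower-triangular with 1s on the diagonal, up to permutation), solve by back-substitution:
  V =
[[1, 1, 1],
 [1, 1, 0],
 [1, 0, 0]]
  V a = (3, 7, 4)
Solving gives a = (4, 3, -4).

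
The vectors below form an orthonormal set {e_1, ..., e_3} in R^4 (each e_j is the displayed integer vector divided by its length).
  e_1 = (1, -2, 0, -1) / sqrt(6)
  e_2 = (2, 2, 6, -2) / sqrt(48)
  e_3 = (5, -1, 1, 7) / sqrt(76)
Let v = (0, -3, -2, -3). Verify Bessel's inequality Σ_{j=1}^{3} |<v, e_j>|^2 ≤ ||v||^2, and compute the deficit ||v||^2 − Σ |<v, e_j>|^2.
Σ |<v, e_j>|^2 = 827/38; ||v||^2 = 22; deficit = 9/38

Write each e_j = u_j / sqrt(<u_j, u_j>) where u_j is the displayed integer vector. Then <v, e_j> = <v, u_j> / sqrt(<u_j, u_j>), so |<v, e_j>|^2 = <v, u_j>^2 / <u_j, u_j>.
Coefficients: <v, e_1> = 9/sqrt(6), <v, e_2> = -12/sqrt(48), <v, e_3> = -20/sqrt(76).
Square and sum: Σ |<v, e_j>|^2 = 827/38.
Compute ||v||^2 = v·v = 22.
Deficit = 22 − 827/38 = 9/38 ≥ 0, confirming Bessel's inequality. (The deficit equals ||v − Σ <v,e_j> e_j||^2, the squared distance from v to span{e_j}.)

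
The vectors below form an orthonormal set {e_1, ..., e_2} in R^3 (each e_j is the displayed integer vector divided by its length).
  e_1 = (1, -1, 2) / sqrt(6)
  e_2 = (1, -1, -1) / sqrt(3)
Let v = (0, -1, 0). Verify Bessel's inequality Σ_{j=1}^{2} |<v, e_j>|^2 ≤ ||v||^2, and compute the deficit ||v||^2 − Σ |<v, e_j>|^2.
Σ |<v, e_j>|^2 = 1/2; ||v||^2 = 1; deficit = 1/2

Write each e_j = u_j / sqrt(<u_j, u_j>) where u_j is the displayed integer vector. Then <v, e_j> = <v, u_j> / sqrt(<u_j, u_j>), so |<v, e_j>|^2 = <v, u_j>^2 / <u_j, u_j>.
Coefficients: <v, e_1> = 1/sqrt(6), <v, e_2> = 1/sqrt(3).
Square and sum: Σ |<v, e_j>|^2 = 1/2.
Compute ||v||^2 = v·v = 1.
Deficit = 1 − 1/2 = 1/2 ≥ 0, confirming Bessel's inequality. (The deficit equals ||v − Σ <v,e_j> e_j||^2, the squared distance from v to span{e_j}.)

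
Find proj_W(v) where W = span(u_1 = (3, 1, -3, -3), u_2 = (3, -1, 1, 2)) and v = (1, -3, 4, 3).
proj_W(v) = (384/419, -726/419, 1324/419, 1751/419)

Set up U = [u_1 | ... | u_2] ∈ R^(4×2). The projector onto W = col(U) is P = U (U^T U)^(-1) U^T.
Compute U^T U =
  [28, -1]
  [-1, 15],
and U^T v = (-21, 16).
Solve U^T U · c = U^T v for the coefficients: c = (-299/419, 427/419). The projection is proj_W(v) = U c.
Check: (v - proj_W(v)) · u_1 = 0  (should be 0).
Check: (v - proj_W(v)) · u_2 = 0  (should be 0).
Result: proj_W(v) = (384/419, -726/419, 1324/419, 1751/419).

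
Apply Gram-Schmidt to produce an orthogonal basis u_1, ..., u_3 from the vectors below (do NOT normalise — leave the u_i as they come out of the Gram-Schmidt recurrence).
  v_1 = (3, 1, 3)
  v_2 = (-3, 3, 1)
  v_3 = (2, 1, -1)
Orthogonal basis:
  u_1 = (3, 1, 3)
  u_2 = (-48/19, 60/19, 28/19)
  u_3 = (10/11, 15/11, -15/11)

Apply the Gram-Schmidt recurrence
  u_1 = v_1
  u_i = v_i − Σ_{j<i} ((v_i · u_j) / (u_j · u_j)) · u_j.

Step by step this gives:
  u_1 = (3, 1, 3)
  u_2 = (-48/19, 60/19, 28/19)
  u_3 = (10/11, 15/11, -15/11)

Orthogonality check:
  u_2 · u_1 = 0 (should be 0)
  u_3 · u_1 = 0 (should be 0)
  u_3 · u_2 = 0 (should be 0)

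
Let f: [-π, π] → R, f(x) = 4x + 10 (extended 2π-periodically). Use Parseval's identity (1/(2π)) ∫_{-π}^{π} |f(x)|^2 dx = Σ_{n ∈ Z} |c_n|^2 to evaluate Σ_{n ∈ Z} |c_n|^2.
Σ |c_n|^2 = 16π^2/3 + 100

Expand and integrate term by term over [-π, π]:
  ∫ (4x)^2 dx = 16·(2π^3/3); ∫ 2·4·(10)·x dx = 0 (odd integrand); ∫ 10^2 dx = 100·2π.
So (1/(2π)) ∫_{-π}^{π} (4x + 10)^2 dx = 16π^2/3 + 100 = 16π^2/3 + 100.
Parseval ⇒ Σ |c_n|^2 = 16π^2/3 + 100.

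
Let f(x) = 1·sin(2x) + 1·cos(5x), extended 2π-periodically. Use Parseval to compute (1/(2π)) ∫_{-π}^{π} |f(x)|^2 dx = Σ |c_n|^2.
Σ |c_n|^2 = 1

Expand |f|^2 and use orthogonality of {sin(nx), cos(mx)} on [-π, π]:
  ∫_{-π}^{π} sin(nx)^2 dx = π, ∫ cos(mx)^2 dx = π, and cross terms integrate to 0.
So ∫_{-π}^{π} f(x)^2 dx = 1^2 · π + 1^2 · π = (1 + 1)π.
Divide by 2π: (1 + 1)/2 = 1.
By Parseval, this equals Σ |c_n|^2.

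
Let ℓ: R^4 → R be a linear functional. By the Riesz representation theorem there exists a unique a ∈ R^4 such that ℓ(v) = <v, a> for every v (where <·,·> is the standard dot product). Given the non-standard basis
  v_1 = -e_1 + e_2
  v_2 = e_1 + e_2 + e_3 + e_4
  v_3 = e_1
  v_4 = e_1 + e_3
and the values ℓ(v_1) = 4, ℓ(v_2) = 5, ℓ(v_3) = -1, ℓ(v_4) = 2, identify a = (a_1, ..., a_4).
a = (-1, 3, 3, 0)

Write a = (a_1, ..., a_4) in the standard basis. For each basis vector v_i, ℓ(v_i) = <v_i, a> is a linear equation in the a_j's. Collect the n equations into a matrix system V a = ℓ, where row i of V is v_i (expressed in the standard basis). Since V is invertible (lower-triangular with 1s on the diagonal, up to permutation), solve by back-substitution:
  V =
[[-1, 1, 0, 0],
 [1, 1, 1, 1],
 [1, 0, 0, 0],
 [1, 0, 1, 0]]
  V a = (4, 5, -1, 2)
Solving gives a = (-1, 3, 3, 0).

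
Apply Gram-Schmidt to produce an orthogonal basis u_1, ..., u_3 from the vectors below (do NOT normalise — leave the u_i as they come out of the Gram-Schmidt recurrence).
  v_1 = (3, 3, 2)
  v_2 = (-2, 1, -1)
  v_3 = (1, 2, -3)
Orthogonal basis:
  u_1 = (3, 3, 2)
  u_2 = (-29/22, 37/22, -6/11)
  u_3 = (170/107, 34/107, -306/107)

Apply the Gram-Schmidt recurrence
  u_1 = v_1
  u_i = v_i − Σ_{j<i} ((v_i · u_j) / (u_j · u_j)) · u_j.

Step by step this gives:
  u_1 = (3, 3, 2)
  u_2 = (-29/22, 37/22, -6/11)
  u_3 = (170/107, 34/107, -306/107)

Orthogonality check:
  u_2 · u_1 = 0 (should be 0)
  u_3 · u_1 = 0 (should be 0)
  u_3 · u_2 = 0 (should be 0)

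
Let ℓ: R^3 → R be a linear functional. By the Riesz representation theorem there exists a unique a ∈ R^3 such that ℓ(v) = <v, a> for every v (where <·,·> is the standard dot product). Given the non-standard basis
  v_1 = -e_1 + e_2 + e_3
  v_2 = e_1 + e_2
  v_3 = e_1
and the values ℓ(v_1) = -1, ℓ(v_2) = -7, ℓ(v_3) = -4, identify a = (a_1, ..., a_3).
a = (-4, -3, -2)

Write a = (a_1, ..., a_3) in the standard basis. For each basis vector v_i, ℓ(v_i) = <v_i, a> is a linear equation in the a_j's. Collect the n equations into a matrix system V a = ℓ, where row i of V is v_i (expressed in the standard basis). Since V is invertible (lower-triangular with 1s on the diagonal, up to permutation), solve by back-substitution:
  V =
[[-1, 1, 1],
 [1, 1, 0],
 [1, 0, 0]]
  V a = (-1, -7, -4)
Solving gives a = (-4, -3, -2).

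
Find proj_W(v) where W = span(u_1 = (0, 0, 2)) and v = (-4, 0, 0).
proj_W(v) = (0, 0, 0)

Set up U = [u_1 | ... | u_1] ∈ R^(3×1). The projector onto W = col(U) is P = U (U^T U)^(-1) U^T.
Compute U^T U =
  [4],
and U^T v = (0).
Solve U^T U · c = U^T v for the coefficients: c = (0). The projection is proj_W(v) = U c.
Check: (v - proj_W(v)) · u_1 = 0  (should be 0).
Result: proj_W(v) = (0, 0, 0).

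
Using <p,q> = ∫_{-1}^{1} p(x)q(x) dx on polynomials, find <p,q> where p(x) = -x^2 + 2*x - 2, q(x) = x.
<p,q> = 4/3

Expand the product: p(x)·q(x) = -x^3 + 2*x^2 - 2*x.
∫_{-1}^{1} of each monomial x^k gives [2/(k+1) if k even, 0 if k odd]. Integrating term-by-term (or equivalently evaluating the antiderivative F(x) = -x^4/4 + 2*x^3/3 - x^2 at the endpoints):
  F(1) − F(−1) = -7/12 − (-23/12) = 4/3.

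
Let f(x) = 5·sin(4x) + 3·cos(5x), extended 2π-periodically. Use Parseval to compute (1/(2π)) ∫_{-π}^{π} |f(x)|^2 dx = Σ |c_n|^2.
Σ |c_n|^2 = 17

Expand |f|^2 and use orthogonality of {sin(nx), cos(mx)} on [-π, π]:
  ∫_{-π}^{π} sin(nx)^2 dx = π, ∫ cos(mx)^2 dx = π, and cross terms integrate to 0.
So ∫_{-π}^{π} f(x)^2 dx = 5^2 · π + 3^2 · π = (25 + 9)π.
Divide by 2π: (25 + 9)/2 = 17.
By Parseval, this equals Σ |c_n|^2.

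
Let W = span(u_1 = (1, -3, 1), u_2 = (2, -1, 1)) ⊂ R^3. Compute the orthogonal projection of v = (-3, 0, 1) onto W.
proj_W(v) = (-34/15, -11/30, -5/6)

Set up U = [u_1 | ... | u_2] ∈ R^(3×2). The projector onto W = col(U) is P = U (U^T U)^(-1) U^T.
Compute U^T U =
  [11, 6]
  [6, 6],
and U^T v = (-2, -5).
Solve U^T U · c = U^T v for the coefficients: c = (3/5, -43/30). The projection is proj_W(v) = U c.
Check: (v - proj_W(v)) · u_1 = 0  (should be 0).
Check: (v - proj_W(v)) · u_2 = 0  (should be 0).
Result: proj_W(v) = (-34/15, -11/30, -5/6).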